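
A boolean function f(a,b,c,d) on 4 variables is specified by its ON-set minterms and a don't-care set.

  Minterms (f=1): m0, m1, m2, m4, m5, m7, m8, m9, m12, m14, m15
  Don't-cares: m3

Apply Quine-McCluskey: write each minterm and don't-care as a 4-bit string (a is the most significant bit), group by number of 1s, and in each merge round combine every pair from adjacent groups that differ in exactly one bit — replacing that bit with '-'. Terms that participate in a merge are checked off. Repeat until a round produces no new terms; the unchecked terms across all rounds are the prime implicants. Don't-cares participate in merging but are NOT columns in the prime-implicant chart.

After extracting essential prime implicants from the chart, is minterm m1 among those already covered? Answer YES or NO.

Round 0: 0000✓ 0001✓ 0010✓ 0011✓ 0100✓ 0101✓ 0111✓ 1000✓ 1001✓ 1100✓ 1110✓ 1111✓
Round 1: -000✓ -001✓ -100✓ -111 0-00✓ 0-01✓ 0-11✓ 00-0✓ 00-1✓ 000-✓ 001-✓ 01-1✓ 010-✓ 1-00✓ 100-✓ 11-0 111-
Round 2: --00 -00- 0--1 0-0- 00--
PIs = {--00, -00-, -111, 0--1, 0-0-, 00--, 11-0, 111-}
Coverage chart:
  m0: --00,-00-,0-0-,00--
  m1: -00-,0--1,0-0-,00--
  m2: 00-- ←essential
  m4: --00,0-0-
  m5: 0--1,0-0-
  m7: -111,0--1
  m8: --00,-00-
  m9: -00- ←essential
  m12: --00,11-0
  m14: 11-0,111-
  m15: -111,111-
Essential: -00-, 00--

YES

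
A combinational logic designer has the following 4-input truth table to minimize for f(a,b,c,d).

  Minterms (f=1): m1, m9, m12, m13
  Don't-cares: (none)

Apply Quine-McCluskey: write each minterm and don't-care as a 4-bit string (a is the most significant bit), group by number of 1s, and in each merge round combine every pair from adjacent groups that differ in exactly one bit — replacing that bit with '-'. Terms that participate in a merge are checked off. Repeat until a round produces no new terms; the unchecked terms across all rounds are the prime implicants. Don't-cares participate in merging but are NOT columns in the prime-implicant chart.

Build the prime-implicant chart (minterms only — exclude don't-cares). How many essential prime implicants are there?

size-2^0 implicants → 0001(✓)  1001(✓)  1100(✓)  1101(✓)
size-2^1 implicants → -001  1-01  110-
Unchecked terms (primes): -001, 1-01, 110-
Minterm coverage:
  m1 ⊆ -001 [E]
  m9 ⊆ -001,1-01
  m12 ⊆ 110- [E]
  m13 ⊆ 1-01,110-
E = {-001, 110-}

2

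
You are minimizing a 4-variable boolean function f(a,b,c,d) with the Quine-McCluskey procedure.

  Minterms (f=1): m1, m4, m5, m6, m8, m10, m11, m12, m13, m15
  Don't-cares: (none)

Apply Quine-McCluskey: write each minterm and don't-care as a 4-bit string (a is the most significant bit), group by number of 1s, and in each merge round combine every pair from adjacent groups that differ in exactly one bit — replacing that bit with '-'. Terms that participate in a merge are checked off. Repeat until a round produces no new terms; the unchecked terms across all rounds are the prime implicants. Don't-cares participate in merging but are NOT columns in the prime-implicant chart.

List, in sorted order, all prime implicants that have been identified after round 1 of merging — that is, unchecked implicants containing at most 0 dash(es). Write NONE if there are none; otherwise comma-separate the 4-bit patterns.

NONE

size-2^0 implicants → 0001(✓)  0100(✓)  0101(✓)  0110(✓)  1000(✓)  1010(✓)  1011(✓)  1100(✓)  1101(✓)  1111(✓)
size-2^1 implicants → -100(✓)  -101(✓)  0-01  01-0  010-(✓)  1-00  1-11  10-0  101-  11-1  110-(✓)
size-2^2 implicants → -10-
Unchecked terms (primes): -10-, 0-01, 01-0, 1-00, 1-11, 10-0, 101-, 11-1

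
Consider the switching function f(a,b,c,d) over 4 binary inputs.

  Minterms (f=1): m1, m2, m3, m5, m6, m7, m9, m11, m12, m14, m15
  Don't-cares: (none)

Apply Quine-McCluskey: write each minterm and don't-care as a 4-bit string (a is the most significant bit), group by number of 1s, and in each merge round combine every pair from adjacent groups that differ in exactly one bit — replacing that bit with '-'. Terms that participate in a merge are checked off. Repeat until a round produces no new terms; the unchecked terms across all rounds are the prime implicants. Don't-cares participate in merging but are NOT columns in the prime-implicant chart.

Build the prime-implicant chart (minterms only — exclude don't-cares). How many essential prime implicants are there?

[col 0] 0001*, 0010*, 0011*, 0101*, 0110*, 0111*, 1001*, 1011*, 1100*, 1110*, 1111*
[col 1] -001*, -011*, -110*, -111*, 0-01*, 0-10*, 0-11*, 00-1*, 001-*, 01-1*, 011-*, 1-11*, 10-1*, 11-0, 111-*
[col 2] --11, -0-1, -11-, 0--1, 0-1-
Prime implicants: --11, -0-1, -11-, 0--1, 0-1-, 11-0
PI chart (minterm → PIs covering it):
  1 | -0-1,0--1
  2 | 0-1-  (sole → essential)
  3 | --11,-0-1,0--1,0-1-
  5 | 0--1  (sole → essential)
  6 | -11-,0-1-
  7 | --11,-11-,0--1,0-1-
  9 | -0-1  (sole → essential)
  11 | --11,-0-1
  12 | 11-0  (sole → essential)
  14 | -11-,11-0
  15 | --11,-11-
Essential prime implicants: -0-1, 0--1, 0-1-, 11-0

4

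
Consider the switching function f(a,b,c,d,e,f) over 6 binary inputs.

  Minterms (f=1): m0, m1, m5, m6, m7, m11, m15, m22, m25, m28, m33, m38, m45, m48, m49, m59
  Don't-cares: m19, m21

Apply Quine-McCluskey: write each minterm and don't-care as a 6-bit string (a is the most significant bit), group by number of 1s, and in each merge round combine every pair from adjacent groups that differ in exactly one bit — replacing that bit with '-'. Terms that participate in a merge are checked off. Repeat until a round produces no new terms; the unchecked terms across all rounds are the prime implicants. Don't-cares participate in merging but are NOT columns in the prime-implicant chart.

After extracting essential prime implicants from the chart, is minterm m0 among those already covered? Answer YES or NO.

YES

[col 0] 000000*, 000001*, 000101*, 000110*, 000111*, 001011*, 001111*, 010011, 010101*, 010110*, 011001, 011100, 100001*, 100110*, 101101, 110000*, 110001*, 111011
[col 1] -00001, -00110, 0-0101, 0-0110, 00-111, 000-01, 00000-, 0001-1, 00011-, 001-11, 1-0001, 11000-
Prime implicants: -00001, -00110, 0-0101, 0-0110, 00-111, 000-01, 00000-, 0001-1, 00011-, 001-11, 010011, 011001, 011100, 1-0001, 101101, 11000-, 111011
PI chart (minterm → PIs covering it):
  0 | 00000-  (sole → essential)
  1 | -00001,000-01,00000-
  5 | 0-0101,000-01,0001-1
  6 | -00110,0-0110,00011-
  7 | 00-111,0001-1,00011-
  11 | 001-11  (sole → essential)
  15 | 00-111,001-11
  22 | 0-0110  (sole → essential)
  25 | 011001  (sole → essential)
  28 | 011100  (sole → essential)
  33 | -00001,1-0001
  38 | -00110  (sole → essential)
  45 | 101101  (sole → essential)
  48 | 11000-  (sole → essential)
  49 | 1-0001,11000-
  59 | 111011  (sole → essential)
Essential prime implicants: -00110, 0-0110, 00000-, 001-11, 011001, 011100, 101101, 11000-, 111011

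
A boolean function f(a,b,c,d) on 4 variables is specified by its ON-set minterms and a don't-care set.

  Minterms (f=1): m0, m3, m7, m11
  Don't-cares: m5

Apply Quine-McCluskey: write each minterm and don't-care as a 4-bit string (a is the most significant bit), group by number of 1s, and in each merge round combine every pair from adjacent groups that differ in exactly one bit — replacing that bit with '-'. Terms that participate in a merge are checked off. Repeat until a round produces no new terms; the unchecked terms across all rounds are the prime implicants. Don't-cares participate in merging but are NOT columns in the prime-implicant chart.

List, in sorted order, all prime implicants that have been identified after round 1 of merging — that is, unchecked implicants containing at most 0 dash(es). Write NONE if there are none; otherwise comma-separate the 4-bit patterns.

0000

Round 0: 0000 0011✓ 0101✓ 0111✓ 1011✓
Round 1: -011 0-11 01-1
PIs = {-011, 0-11, 0000, 01-1}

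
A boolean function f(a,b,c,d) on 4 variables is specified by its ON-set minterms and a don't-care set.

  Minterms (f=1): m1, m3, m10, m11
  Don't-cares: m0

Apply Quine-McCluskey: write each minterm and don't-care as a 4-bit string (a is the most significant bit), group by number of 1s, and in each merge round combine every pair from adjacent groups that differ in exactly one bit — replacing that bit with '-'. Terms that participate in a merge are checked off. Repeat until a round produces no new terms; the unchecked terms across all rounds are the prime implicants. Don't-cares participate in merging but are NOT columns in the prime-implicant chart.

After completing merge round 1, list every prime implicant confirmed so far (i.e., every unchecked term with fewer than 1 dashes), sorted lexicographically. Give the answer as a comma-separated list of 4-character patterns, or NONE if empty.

NONE

Round 0: 0000✓ 0001✓ 0011✓ 1010✓ 1011✓
Round 1: -011 00-1 000- 101-
PIs = {-011, 00-1, 000-, 101-}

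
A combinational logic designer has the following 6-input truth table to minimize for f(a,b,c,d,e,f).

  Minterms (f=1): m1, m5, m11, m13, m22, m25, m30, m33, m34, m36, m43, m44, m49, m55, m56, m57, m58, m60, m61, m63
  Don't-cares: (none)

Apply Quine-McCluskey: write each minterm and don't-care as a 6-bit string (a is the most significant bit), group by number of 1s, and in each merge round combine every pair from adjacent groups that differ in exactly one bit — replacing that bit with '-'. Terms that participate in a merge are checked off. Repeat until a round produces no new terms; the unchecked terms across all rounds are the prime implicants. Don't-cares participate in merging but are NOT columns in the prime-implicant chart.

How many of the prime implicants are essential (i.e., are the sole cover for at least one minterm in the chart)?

8

Round 0: 000001✓ 000101✓ 001011✓ 001101✓ 010110✓ 011001✓ 011110✓ 100001✓ 100010 100100✓ 101011✓ 101100✓ 110001✓ 110111✓ 111000✓ 111001✓ 111010✓ 111100✓ 111101✓ 111111✓
Round 1: -00001 -01011 -11001 00-101 000-01 01-110 1-0001 1-1100 10-100 11-001 11-111 111-00✓ 111-01✓ 1110-0 11100-✓ 1111-1 11110-✓
Round 2: 111-0-
PIs = {-00001, -01011, -11001, 00-101, 000-01, 01-110, 1-0001, 1-1100, 10-100, 100010, 11-001, 11-111, 111-0-, 1110-0, 1111-1}
Coverage chart:
  m1: -00001,000-01
  m5: 00-101,000-01
  m11: -01011 ←essential
  m13: 00-101 ←essential
  m22: 01-110 ←essential
  m25: -11001 ←essential
  m30: 01-110 ←essential
  m33: -00001,1-0001
  m34: 100010 ←essential
  m36: 10-100 ←essential
  m43: -01011 ←essential
  m44: 1-1100,10-100
  m49: 1-0001,11-001
  m55: 11-111 ←essential
  m56: 111-0-,1110-0
  m57: -11001,11-001,111-0-
  m58: 1110-0 ←essential
  m60: 1-1100,111-0-
  m61: 111-0-,1111-1
  m63: 11-111,1111-1
Essential: -01011, -11001, 00-101, 01-110, 10-100, 100010, 11-111, 1110-0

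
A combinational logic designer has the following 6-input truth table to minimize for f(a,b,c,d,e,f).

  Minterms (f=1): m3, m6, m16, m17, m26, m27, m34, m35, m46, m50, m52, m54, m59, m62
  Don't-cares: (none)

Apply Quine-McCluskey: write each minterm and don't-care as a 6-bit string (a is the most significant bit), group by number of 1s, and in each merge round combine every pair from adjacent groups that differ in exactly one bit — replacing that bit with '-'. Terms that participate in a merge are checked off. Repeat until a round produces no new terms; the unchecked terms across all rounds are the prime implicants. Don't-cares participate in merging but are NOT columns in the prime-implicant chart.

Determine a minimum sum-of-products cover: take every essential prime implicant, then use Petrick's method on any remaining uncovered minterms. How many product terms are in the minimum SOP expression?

[col 0] 000011*, 000110, 010000*, 010001*, 011010*, 011011*, 100010*, 100011*, 101110*, 110010*, 110100*, 110110*, 111011*, 111110*
[col 1] -00011, -11011, 01000-, 01101-, 1-0010, 1-1110, 10001-, 11-110, 110-10, 1101-0
Prime implicants: -00011, -11011, 000110, 01000-, 01101-, 1-0010, 1-1110, 10001-, 11-110, 110-10, 1101-0
PI chart (minterm → PIs covering it):
  3 | -00011  (sole → essential)
  6 | 000110  (sole → essential)
  16 | 01000-  (sole → essential)
  17 | 01000-  (sole → essential)
  26 | 01101-  (sole → essential)
  27 | -11011,01101-
  34 | 1-0010,10001-
  35 | -00011,10001-
  46 | 1-1110  (sole → essential)
  50 | 1-0010,110-10
  52 | 1101-0  (sole → essential)
  54 | 11-110,110-10,1101-0
  59 | -11011  (sole → essential)
  62 | 1-1110,11-110
Essential prime implicants: -00011, -11011, 000110, 01000-, 01101-, 1-1110, 1101-0
Petrick residual → 1-0010
Minimum SOP uses 8 PIs: b'c'd'ef + bcd'ef + a'b'c'def' + a'bc'd'e' + a'bcd'e + ac'd'ef' + acdef' + abc'df'

8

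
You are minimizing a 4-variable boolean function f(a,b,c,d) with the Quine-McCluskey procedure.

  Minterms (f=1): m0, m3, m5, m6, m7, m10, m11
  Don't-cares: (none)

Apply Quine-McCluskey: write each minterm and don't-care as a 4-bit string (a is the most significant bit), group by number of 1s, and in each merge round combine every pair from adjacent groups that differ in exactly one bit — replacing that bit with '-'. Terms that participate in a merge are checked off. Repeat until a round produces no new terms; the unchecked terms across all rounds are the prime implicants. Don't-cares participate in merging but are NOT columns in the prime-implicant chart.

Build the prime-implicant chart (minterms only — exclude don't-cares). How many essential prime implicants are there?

[col 0] 0000, 0011*, 0101*, 0110*, 0111*, 1010*, 1011*
[col 1] -011, 0-11, 01-1, 011-, 101-
Prime implicants: -011, 0-11, 0000, 01-1, 011-, 101-
PI chart (minterm → PIs covering it):
  0 | 0000  (sole → essential)
  3 | -011,0-11
  5 | 01-1  (sole → essential)
  6 | 011-  (sole → essential)
  7 | 0-11,01-1,011-
  10 | 101-  (sole → essential)
  11 | -011,101-
Essential prime implicants: 0000, 01-1, 011-, 101-

4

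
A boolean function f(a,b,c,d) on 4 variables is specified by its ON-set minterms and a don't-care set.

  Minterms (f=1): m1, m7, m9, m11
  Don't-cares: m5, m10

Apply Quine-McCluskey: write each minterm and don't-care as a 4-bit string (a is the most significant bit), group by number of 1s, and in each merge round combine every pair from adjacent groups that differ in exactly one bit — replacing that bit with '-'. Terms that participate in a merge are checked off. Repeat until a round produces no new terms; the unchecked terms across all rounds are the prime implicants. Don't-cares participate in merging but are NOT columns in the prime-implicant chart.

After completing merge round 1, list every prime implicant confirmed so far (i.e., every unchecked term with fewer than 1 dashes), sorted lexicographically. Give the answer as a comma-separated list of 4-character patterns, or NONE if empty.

NONE

Round 0: 0001✓ 0101✓ 0111✓ 1001✓ 1010✓ 1011✓
Round 1: -001 0-01 01-1 10-1 101-
PIs = {-001, 0-01, 01-1, 10-1, 101-}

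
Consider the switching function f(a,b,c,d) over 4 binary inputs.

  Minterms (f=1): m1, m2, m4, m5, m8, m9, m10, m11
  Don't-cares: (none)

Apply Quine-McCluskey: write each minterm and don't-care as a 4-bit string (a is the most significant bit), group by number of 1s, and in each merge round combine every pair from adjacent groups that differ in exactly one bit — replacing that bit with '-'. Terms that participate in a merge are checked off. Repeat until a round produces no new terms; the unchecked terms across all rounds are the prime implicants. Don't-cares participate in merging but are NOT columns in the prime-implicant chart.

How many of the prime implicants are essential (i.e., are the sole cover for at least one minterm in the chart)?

Round 0: 0001✓ 0010✓ 0100✓ 0101✓ 1000✓ 1001✓ 1010✓ 1011✓
Round 1: -001 -010 0-01 010- 10-0✓ 10-1✓ 100-✓ 101-✓
Round 2: 10--
PIs = {-001, -010, 0-01, 010-, 10--}
Coverage chart:
  m1: -001,0-01
  m2: -010 ←essential
  m4: 010- ←essential
  m5: 0-01,010-
  m8: 10-- ←essential
  m9: -001,10--
  m10: -010,10--
  m11: 10-- ←essential
Essential: -010, 010-, 10--

3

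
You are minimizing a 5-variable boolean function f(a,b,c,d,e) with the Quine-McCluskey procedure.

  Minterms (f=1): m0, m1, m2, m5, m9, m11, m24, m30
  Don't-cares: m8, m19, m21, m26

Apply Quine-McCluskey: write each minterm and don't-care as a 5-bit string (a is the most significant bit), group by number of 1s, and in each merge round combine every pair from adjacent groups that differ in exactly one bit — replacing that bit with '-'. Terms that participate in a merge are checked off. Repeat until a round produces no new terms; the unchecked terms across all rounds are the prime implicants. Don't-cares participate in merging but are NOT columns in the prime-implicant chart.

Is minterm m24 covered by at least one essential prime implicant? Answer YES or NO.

[col 0] 00000*, 00001*, 00010*, 00101*, 01000*, 01001*, 01011*, 10011, 10101*, 11000*, 11010*, 11110*
[col 1] -0101, -1000, 0-000*, 0-001*, 00-01, 000-0, 0000-*, 010-1, 0100-*, 11-10, 110-0
[col 2] 0-00-
Prime implicants: -0101, -1000, 0-00-, 00-01, 000-0, 010-1, 10011, 11-10, 110-0
PI chart (minterm → PIs covering it):
  0 | 0-00-,000-0
  1 | 0-00-,00-01
  2 | 000-0  (sole → essential)
  5 | -0101,00-01
  9 | 0-00-,010-1
  11 | 010-1  (sole → essential)
  24 | -1000,110-0
  30 | 11-10  (sole → essential)
Essential prime implicants: 000-0, 010-1, 11-10

NO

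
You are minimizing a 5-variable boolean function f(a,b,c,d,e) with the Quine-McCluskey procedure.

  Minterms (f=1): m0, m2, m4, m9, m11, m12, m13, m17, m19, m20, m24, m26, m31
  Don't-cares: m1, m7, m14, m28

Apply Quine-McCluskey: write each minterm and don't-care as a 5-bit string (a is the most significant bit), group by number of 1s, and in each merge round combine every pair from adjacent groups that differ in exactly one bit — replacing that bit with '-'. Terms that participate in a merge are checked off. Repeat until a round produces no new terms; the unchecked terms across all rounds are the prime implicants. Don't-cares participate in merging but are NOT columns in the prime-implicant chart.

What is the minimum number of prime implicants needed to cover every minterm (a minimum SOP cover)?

7

size-2^0 implicants → 00000(✓)  00001(✓)  00010(✓)  00100(✓)  00111  01001(✓)  01011(✓)  01100(✓)  01101(✓)  01110(✓)  10001(✓)  10011(✓)  10100(✓)  11000(✓)  11010(✓)  11100(✓)  11111
size-2^1 implicants → -0001  -0100(✓)  -1100(✓)  0-001  0-100(✓)  00-00  000-0  0000-  01-01  010-1  011-0  0110-  1-100(✓)  100-1  11-00  110-0
size-2^2 implicants → --100
Unchecked terms (primes): --100, -0001, 0-001, 00-00, 000-0, 0000-, 00111, 01-01, 010-1, 011-0, 0110-, 100-1, 11-00, 110-0, 11111
Minterm coverage:
  m0 ⊆ 00-00,000-0,0000-
  m2 ⊆ 000-0 [E]
  m4 ⊆ --100,00-00
  m9 ⊆ 0-001,01-01,010-1
  m11 ⊆ 010-1 [E]
  m12 ⊆ --100,011-0,0110-
  m13 ⊆ 01-01,0110-
  m17 ⊆ -0001,100-1
  m19 ⊆ 100-1 [E]
  m20 ⊆ --100 [E]
  m24 ⊆ 11-00,110-0
  m26 ⊆ 110-0 [E]
  m31 ⊆ 11111 [E]
E = {--100, 000-0, 010-1, 100-1, 110-0, 11111}
Petrick residual → 01-01
Cover = cd'e' + a'b'c'e' + a'bd'e + a'bc'e + ab'c'e + abc'e' + abcde  |cover|=7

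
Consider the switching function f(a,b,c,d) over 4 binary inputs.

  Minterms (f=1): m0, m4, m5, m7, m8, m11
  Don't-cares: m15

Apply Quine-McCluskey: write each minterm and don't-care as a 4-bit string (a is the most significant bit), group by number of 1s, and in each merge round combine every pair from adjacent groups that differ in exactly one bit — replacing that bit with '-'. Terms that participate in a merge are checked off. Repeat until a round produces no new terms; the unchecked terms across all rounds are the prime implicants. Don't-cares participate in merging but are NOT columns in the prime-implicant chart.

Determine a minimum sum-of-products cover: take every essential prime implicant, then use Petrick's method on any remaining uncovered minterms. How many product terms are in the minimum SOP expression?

4

[col 0] 0000*, 0100*, 0101*, 0111*, 1000*, 1011*, 1111*
[col 1] -000, -111, 0-00, 01-1, 010-, 1-11
Prime implicants: -000, -111, 0-00, 01-1, 010-, 1-11
PI chart (minterm → PIs covering it):
  0 | -000,0-00
  4 | 0-00,010-
  5 | 01-1,010-
  7 | -111,01-1
  8 | -000  (sole → essential)
  11 | 1-11  (sole → essential)
Essential prime implicants: -000, 1-11
Petrick residual → -111, 010-
Minimum SOP uses 4 PIs: b'c'd' + bcd + a'bc' + acd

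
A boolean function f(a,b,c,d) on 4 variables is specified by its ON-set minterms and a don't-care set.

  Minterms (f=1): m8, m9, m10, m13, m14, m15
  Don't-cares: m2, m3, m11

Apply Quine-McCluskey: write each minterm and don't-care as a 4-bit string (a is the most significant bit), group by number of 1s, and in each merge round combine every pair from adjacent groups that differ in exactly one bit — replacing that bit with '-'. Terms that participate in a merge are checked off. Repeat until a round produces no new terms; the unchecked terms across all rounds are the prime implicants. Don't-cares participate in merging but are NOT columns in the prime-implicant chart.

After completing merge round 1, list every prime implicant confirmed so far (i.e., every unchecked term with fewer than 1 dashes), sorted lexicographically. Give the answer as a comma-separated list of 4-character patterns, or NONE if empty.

NONE

Round 0: 0010✓ 0011✓ 1000✓ 1001✓ 1010✓ 1011✓ 1101✓ 1110✓ 1111✓
Round 1: -010✓ -011✓ 001-✓ 1-01✓ 1-10✓ 1-11✓ 10-0✓ 10-1✓ 100-✓ 101-✓ 11-1✓ 111-✓
Round 2: -01- 1--1 1-1- 10--
PIs = {-01-, 1--1, 1-1-, 10--}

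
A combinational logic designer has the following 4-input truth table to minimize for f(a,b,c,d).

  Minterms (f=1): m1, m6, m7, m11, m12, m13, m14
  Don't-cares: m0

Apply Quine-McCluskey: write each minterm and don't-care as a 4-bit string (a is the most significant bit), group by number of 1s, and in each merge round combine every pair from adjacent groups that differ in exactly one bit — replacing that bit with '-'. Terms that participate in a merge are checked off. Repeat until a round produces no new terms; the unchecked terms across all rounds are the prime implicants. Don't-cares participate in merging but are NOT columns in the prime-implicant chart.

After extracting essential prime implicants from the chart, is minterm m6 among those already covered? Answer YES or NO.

YES

Round 0: 0000✓ 0001✓ 0110✓ 0111✓ 1011 1100✓ 1101✓ 1110✓
Round 1: -110 000- 011- 11-0 110-
PIs = {-110, 000-, 011-, 1011, 11-0, 110-}
Coverage chart:
  m1: 000- ←essential
  m6: -110,011-
  m7: 011- ←essential
  m11: 1011 ←essential
  m12: 11-0,110-
  m13: 110- ←essential
  m14: -110,11-0
Essential: 000-, 011-, 1011, 110-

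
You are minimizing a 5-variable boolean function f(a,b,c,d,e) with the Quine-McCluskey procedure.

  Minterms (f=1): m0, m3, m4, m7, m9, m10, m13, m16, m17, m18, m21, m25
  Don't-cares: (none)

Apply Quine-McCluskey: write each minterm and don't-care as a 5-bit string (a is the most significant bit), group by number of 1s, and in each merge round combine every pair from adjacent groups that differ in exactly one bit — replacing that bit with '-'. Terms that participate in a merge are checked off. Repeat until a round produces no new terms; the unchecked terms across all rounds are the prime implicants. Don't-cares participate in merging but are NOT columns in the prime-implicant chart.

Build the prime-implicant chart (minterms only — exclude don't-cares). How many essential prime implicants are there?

[col 0] 00000*, 00011*, 00100*, 00111*, 01001*, 01010, 01101*, 10000*, 10001*, 10010*, 10101*, 11001*
[col 1] -0000, -1001, 00-00, 00-11, 01-01, 1-001, 10-01, 100-0, 1000-
Prime implicants: -0000, -1001, 00-00, 00-11, 01-01, 01010, 1-001, 10-01, 100-0, 1000-
PI chart (minterm → PIs covering it):
  0 | -0000,00-00
  3 | 00-11  (sole → essential)
  4 | 00-00  (sole → essential)
  7 | 00-11  (sole → essential)
  9 | -1001,01-01
  10 | 01010  (sole → essential)
  13 | 01-01  (sole → essential)
  16 | -0000,100-0,1000-
  17 | 1-001,10-01,1000-
  18 | 100-0  (sole → essential)
  21 | 10-01  (sole → essential)
  25 | -1001,1-001
Essential prime implicants: 00-00, 00-11, 01-01, 01010, 10-01, 100-0

6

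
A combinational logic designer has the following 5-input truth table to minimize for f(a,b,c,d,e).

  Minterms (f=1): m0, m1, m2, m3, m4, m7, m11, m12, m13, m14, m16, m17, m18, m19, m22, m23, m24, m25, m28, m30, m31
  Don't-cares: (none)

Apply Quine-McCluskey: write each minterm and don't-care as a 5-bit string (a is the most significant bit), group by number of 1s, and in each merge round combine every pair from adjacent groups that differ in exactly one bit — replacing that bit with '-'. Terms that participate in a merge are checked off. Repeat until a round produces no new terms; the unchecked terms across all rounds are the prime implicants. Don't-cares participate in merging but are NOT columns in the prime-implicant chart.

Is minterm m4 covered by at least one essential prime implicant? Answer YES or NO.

[col 0] 00000*, 00001*, 00010*, 00011*, 00100*, 00111*, 01011*, 01100*, 01101*, 01110*, 10000*, 10001*, 10010*, 10011*, 10110*, 10111*, 11000*, 11001*, 11100*, 11110*, 11111*
[col 1] -0000*, -0001*, -0010*, -0011*, -0111*, -1100*, -1110*, 0-011, 0-100, 00-00, 00-11*, 000-0*, 000-1*, 0000-*, 0001-*, 011-0*, 0110-, 1-000*, 1-001*, 1-110*, 1-111*, 10-10*, 10-11*, 100-0*, 100-1*, 1000-*, 1001-*, 1011-*, 11-00, 1100-*, 111-0*, 1111-*
[col 2] -0-11, -00-0*, -00-1*, -000-*, -001-*, -11-0, 000--*, 1-00-, 1-11-, 10-1-, 100--*
[col 3] -00--
Prime implicants: -0-11, -00--, -11-0, 0-011, 0-100, 00-00, 0110-, 1-00-, 1-11-, 10-1-, 11-00
PI chart (minterm → PIs covering it):
  0 | -00--,00-00
  1 | -00--  (sole → essential)
  2 | -00--  (sole → essential)
  3 | -0-11,-00--,0-011
  4 | 0-100,00-00
  7 | -0-11  (sole → essential)
  11 | 0-011  (sole → essential)
  12 | -11-0,0-100,0110-
  13 | 0110-  (sole → essential)
  14 | -11-0  (sole → essential)
  16 | -00--,1-00-
  17 | -00--,1-00-
  18 | -00--,10-1-
  19 | -0-11,-00--,10-1-
  22 | 1-11-,10-1-
  23 | -0-11,1-11-,10-1-
  24 | 1-00-,11-00
  25 | 1-00-  (sole → essential)
  28 | -11-0,11-00
  30 | -11-0,1-11-
  31 | 1-11-  (sole → essential)
Essential prime implicants: -0-11, -00--, -11-0, 0-011, 0110-, 1-00-, 1-11-

NO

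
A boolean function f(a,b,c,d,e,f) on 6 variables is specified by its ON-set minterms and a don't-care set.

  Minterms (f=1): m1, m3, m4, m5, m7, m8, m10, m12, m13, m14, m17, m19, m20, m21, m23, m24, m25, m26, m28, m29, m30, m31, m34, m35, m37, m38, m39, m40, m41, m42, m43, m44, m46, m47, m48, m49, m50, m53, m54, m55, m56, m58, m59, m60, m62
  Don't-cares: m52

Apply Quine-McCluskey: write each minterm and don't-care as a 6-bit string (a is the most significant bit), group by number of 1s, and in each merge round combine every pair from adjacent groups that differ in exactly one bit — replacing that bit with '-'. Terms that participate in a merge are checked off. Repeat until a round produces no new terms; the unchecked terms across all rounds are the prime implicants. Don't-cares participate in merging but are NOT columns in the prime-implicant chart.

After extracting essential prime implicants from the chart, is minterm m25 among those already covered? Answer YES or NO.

NO

size-2^0 implicants → 000001(✓)  000011(✓)  000100(✓)  000101(✓)  000111(✓)  001000(✓)  001010(✓)  001100(✓)  001101(✓)  001110(✓)  010001(✓)  010011(✓)  010100(✓)  010101(✓)  010111(✓)  011000(✓)  011001(✓)  011010(✓)  011100(✓)  011101(✓)  011110(✓)  011111(✓)  100010(✓)  100011(✓)  100101(✓)  100110(✓)  100111(✓)  101000(✓)  101001(✓)  101010(✓)  101011(✓)  101100(✓)  101110(✓)  101111(✓)  110000(✓)  110001(✓)  110010(✓)  110100(✓)  110101(✓)  110110(✓)  110111(✓)  111000(✓)  111010(✓)  111011(✓)  111100(✓)  111110(✓)
size-2^1 implicants → -00011(✓)  -00101(✓)  -00111(✓)  -01000(✓)  -01010(✓)  -01100(✓)  -01110(✓)  -10001(✓)  -10100(✓)  -10101(✓)  -10111(✓)  -11000(✓)  -11010(✓)  -11100(✓)  -11110(✓)  0-0001(✓)  0-0011(✓)  0-0100(✓)  0-0101(✓)  0-0111(✓)  0-1000(✓)  0-1010(✓)  0-1100(✓)  0-1101(✓)  0-1110(✓)  00-100(✓)  00-101(✓)  000-01(✓)  000-11(✓)  0000-1(✓)  0001-1(✓)  00010-(✓)  001-00(✓)  001-10(✓)  0010-0(✓)  0011-0(✓)  00110-(✓)  01-001(✓)  01-100(✓)  01-101(✓)  01-111(✓)  010-01(✓)  010-11(✓)  0100-1(✓)  0101-1(✓)  01010-(✓)  011-00(✓)  011-01(✓)  011-10(✓)  0110-0(✓)  01100-(✓)  0111-0(✓)  0111-1(✓)  01110-(✓)  01111-(✓)  1-0010(✓)  1-0101(✓)  1-0110(✓)  1-0111(✓)  1-1000(✓)  1-1010(✓)  1-1011(✓)  1-1100(✓)  1-1110(✓)  10-010(✓)  10-011(✓)  10-110(✓)  10-111(✓)  100-10(✓)  100-11(✓)  10001-(✓)  1001-1(✓)  10011-(✓)  101-00(✓)  101-10(✓)  101-11(✓)  1010-0(✓)  1010-1(✓)  10100-(✓)  10101-(✓)  1011-0(✓)  10111-(✓)  11-000(✓)  11-010(✓)  11-100(✓)  11-110(✓)  110-00(✓)  110-01(✓)  110-10(✓)  1100-0(✓)  11000-(✓)  1101-0(✓)  1101-1(✓)  11010-(✓)  11011-(✓)  111-00(✓)  111-10(✓)  1110-0(✓)  11101-(✓)  1111-0(✓)
size-2^2 implicants → --0101(✓)  --0111(✓)  --1000(✓)  --1010(✓)  --1100(✓)  --1110(✓)  -00-11  -001-1(✓)  -01-00(✓)  -01-10(✓)  -010-0(✓)  -011-0(✓)  -1-100  -10-01  -101-1(✓)  -1010-  -11-00(✓)  -11-10(✓)  -110-0(✓)  -111-0(✓)  0--100(✓)  0--101(✓)  0-0-01(✓)  0-0-11(✓)  0-00-1(✓)  0-01-1(✓)  0-010-(✓)  0-1-00(✓)  0-1-10(✓)  0-10-0(✓)  0-11-0(✓)  0-110-(✓)  00-10-(✓)  000--1(✓)  001--0(✓)  01--01  01-1-1  01-10-(✓)  010--1(✓)  011--0(✓)  011-0-  0111--  1--010(✓)  1--110(✓)  1-0-10(✓)  1-01-1(✓)  1-011-  1-1-00(✓)  1-1-10(✓)  1-10-0(✓)  1-101-  1-11-0(✓)  10--10(✓)  10--11(✓)  10-01-(✓)  10-11-(✓)  100-1-(✓)  101--0(✓)  101-1-(✓)  1010--  11--00(✓)  11--10(✓)  11-0-0(✓)  11-1-0(✓)  110--0(✓)  110-0-  1101--  111--0(✓)
size-2^3 implicants → --01-1  --1-00(✓)  --1-10(✓)  --10-0(✓)  --11-0(✓)  -01--0(✓)  -11--0(✓)  0--10-  0-0--1  0-1--0(✓)  1---10  1-1--0(✓)  10--1-  11---0
size-2^4 implicants → --1--0
Unchecked terms (primes): --01-1, --1--0, -00-11, -1-100, -10-01, -1010-, 0--10-, 0-0--1, 01--01, 01-1-1, 011-0-, 0111--, 1---10, 1-011-, 1-101-, 10--1-, 1010--, 11---0, 110-0-, 1101--
Minterm coverage:
  m1 ⊆ 0-0--1 [E]
  m3 ⊆ -00-11,0-0--1
  m4 ⊆ 0--10- [E]
  m5 ⊆ --01-1,0--10-,0-0--1
  m7 ⊆ --01-1,-00-11,0-0--1
  m8 ⊆ --1--0 [E]
  m10 ⊆ --1--0 [E]
  m12 ⊆ --1--0,0--10-
  m13 ⊆ 0--10- [E]
  m14 ⊆ --1--0 [E]
  m17 ⊆ -10-01,0-0--1,01--01
  m19 ⊆ 0-0--1 [E]
  m20 ⊆ -1-100,-1010-,0--10-
  m21 ⊆ --01-1,-10-01,-1010-,0--10-,0-0--1,01--01,01-1-1
  m23 ⊆ --01-1,0-0--1,01-1-1
  m24 ⊆ --1--0,011-0-
  m25 ⊆ 01--01,011-0-
  m26 ⊆ --1--0 [E]
  m28 ⊆ --1--0,-1-100,0--10-,011-0-,0111--
  m29 ⊆ 0--10-,01--01,01-1-1,011-0-,0111--
  m30 ⊆ --1--0,0111--
  m31 ⊆ 01-1-1,0111--
  m34 ⊆ 1---10,10--1-
  m35 ⊆ -00-11,10--1-
  m37 ⊆ --01-1 [E]
  m38 ⊆ 1---10,1-011-,10--1-
  m39 ⊆ --01-1,-00-11,1-011-,10--1-
  m40 ⊆ --1--0,1010--
  m41 ⊆ 1010-- [E]
  m42 ⊆ --1--0,1---10,1-101-,10--1-,1010--
  m43 ⊆ 1-101-,10--1-,1010--
  m44 ⊆ --1--0 [E]
  m46 ⊆ --1--0,1---10,10--1-
  m47 ⊆ 10--1- [E]
  m48 ⊆ 11---0,110-0-
  m49 ⊆ -10-01,110-0-
  m50 ⊆ 1---10,11---0
  m53 ⊆ --01-1,-10-01,-1010-,110-0-,1101--
  m54 ⊆ 1---10,1-011-,11---0,1101--
  m55 ⊆ --01-1,1-011-,1101--
  m56 ⊆ --1--0,11---0
  m58 ⊆ --1--0,1---10,1-101-,11---0
  m59 ⊆ 1-101- [E]
  m60 ⊆ --1--0,-1-100,11---0
  m62 ⊆ --1--0,1---10,11---0
E = {--01-1, --1--0, 0--10-, 0-0--1, 1-101-, 10--1-, 1010--}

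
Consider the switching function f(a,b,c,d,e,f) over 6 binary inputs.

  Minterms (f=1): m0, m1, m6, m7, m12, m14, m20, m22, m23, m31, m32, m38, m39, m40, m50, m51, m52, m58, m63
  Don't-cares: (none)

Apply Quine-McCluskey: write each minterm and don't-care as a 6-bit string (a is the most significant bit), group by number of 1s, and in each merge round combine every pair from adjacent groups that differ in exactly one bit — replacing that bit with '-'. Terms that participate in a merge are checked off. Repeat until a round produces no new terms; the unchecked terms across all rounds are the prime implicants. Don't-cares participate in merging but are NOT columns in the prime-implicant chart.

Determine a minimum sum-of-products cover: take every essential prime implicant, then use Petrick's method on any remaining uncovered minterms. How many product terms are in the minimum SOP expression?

9

[col 0] 000000*, 000001*, 000110*, 000111*, 001100*, 001110*, 010100*, 010110*, 010111*, 011111*, 100000*, 100110*, 100111*, 101000*, 110010*, 110011*, 110100*, 111010*, 111111*
[col 1] -00000, -00110*, -00111*, -10100, -11111, 0-0110*, 0-0111*, 00-110, 00000-, 00011-*, 0011-0, 01-111, 0101-0, 01011-*, 10-000, 10011-*, 11-010, 11001-
[col 2] -0011-, 0-011-
Prime implicants: -00000, -0011-, -10100, -11111, 0-011-, 00-110, 00000-, 0011-0, 01-111, 0101-0, 10-000, 11-010, 11001-
PI chart (minterm → PIs covering it):
  0 | -00000,00000-
  1 | 00000-  (sole → essential)
  6 | -0011-,0-011-,00-110
  7 | -0011-,0-011-
  12 | 0011-0  (sole → essential)
  14 | 00-110,0011-0
  20 | -10100,0101-0
  22 | 0-011-,0101-0
  23 | 0-011-,01-111
  31 | -11111,01-111
  32 | -00000,10-000
  38 | -0011-  (sole → essential)
  39 | -0011-  (sole → essential)
  40 | 10-000  (sole → essential)
  50 | 11-010,11001-
  51 | 11001-  (sole → essential)
  52 | -10100  (sole → essential)
  58 | 11-010  (sole → essential)
  63 | -11111  (sole → essential)
Essential prime implicants: -0011-, -10100, -11111, 00000-, 0011-0, 10-000, 11-010, 11001-
Petrick residual → 0-011-
Minimum SOP uses 9 PIs: b'c'de + bc'de'f' + bcdef + a'c'de + a'b'c'd'e' + a'b'cdf' + ab'd'e'f' + abd'ef' + abc'd'e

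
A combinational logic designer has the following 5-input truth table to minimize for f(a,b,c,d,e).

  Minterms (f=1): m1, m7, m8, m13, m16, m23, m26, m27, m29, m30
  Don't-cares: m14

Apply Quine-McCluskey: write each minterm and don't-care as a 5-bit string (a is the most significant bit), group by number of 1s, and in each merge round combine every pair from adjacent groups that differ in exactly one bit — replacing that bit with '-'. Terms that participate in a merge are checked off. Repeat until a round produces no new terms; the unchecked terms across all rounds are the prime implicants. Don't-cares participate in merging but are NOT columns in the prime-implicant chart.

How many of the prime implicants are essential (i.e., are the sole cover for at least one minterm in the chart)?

size-2^0 implicants → 00001  00111(✓)  01000  01101(✓)  01110(✓)  10000  10111(✓)  11010(✓)  11011(✓)  11101(✓)  11110(✓)
size-2^1 implicants → -0111  -1101  -1110  11-10  1101-
Unchecked terms (primes): -0111, -1101, -1110, 00001, 01000, 10000, 11-10, 1101-
Minterm coverage:
  m1 ⊆ 00001 [E]
  m7 ⊆ -0111 [E]
  m8 ⊆ 01000 [E]
  m13 ⊆ -1101 [E]
  m16 ⊆ 10000 [E]
  m23 ⊆ -0111 [E]
  m26 ⊆ 11-10,1101-
  m27 ⊆ 1101- [E]
  m29 ⊆ -1101 [E]
  m30 ⊆ -1110,11-10
E = {-0111, -1101, 00001, 01000, 10000, 1101-}

6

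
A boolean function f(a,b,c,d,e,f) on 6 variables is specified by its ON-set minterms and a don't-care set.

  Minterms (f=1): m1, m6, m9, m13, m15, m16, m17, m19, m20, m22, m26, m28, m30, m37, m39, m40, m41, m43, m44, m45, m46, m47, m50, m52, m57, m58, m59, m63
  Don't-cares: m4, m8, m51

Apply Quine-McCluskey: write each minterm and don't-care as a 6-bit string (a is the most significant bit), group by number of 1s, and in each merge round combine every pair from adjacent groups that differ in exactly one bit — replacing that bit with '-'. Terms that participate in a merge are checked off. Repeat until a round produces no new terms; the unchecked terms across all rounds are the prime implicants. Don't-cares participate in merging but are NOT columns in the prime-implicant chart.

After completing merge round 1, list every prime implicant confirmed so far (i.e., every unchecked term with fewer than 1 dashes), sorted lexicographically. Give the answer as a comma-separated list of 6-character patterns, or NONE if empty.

NONE

size-2^0 implicants → 000001(✓)  000100(✓)  000110(✓)  001000(✓)  001001(✓)  001101(✓)  001111(✓)  010000(✓)  010001(✓)  010011(✓)  010100(✓)  010110(✓)  011010(✓)  011100(✓)  011110(✓)  100101(✓)  100111(✓)  101000(✓)  101001(✓)  101011(✓)  101100(✓)  101101(✓)  101110(✓)  101111(✓)  110010(✓)  110011(✓)  110100(✓)  111001(✓)  111010(✓)  111011(✓)  111111(✓)
size-2^1 implicants → -01000(✓)  -01001(✓)  -01101(✓)  -01111(✓)  -10011  -10100  -11010  0-0001  0-0100(✓)  0-0110(✓)  00-001  0001-0(✓)  001-01(✓)  00100-(✓)  0011-1(✓)  01-100(✓)  01-110(✓)  010-00  0100-1  01000-  0101-0(✓)  011-10  0111-0(✓)  1-1001(✓)  1-1011(✓)  1-1111(✓)  10-101(✓)  10-111(✓)  1001-1(✓)  101-00(✓)  101-01(✓)  101-11(✓)  1010-1(✓)  10100-(✓)  1011-0(✓)  1011-1(✓)  10110-(✓)  10111-(✓)  11-010(✓)  11-011(✓)  11001-(✓)  111-11(✓)  1110-1(✓)  11101-(✓)
size-2^2 implicants → -01-01  -0100-  -011-1  0-01-0  01-1-0  1-1-11  1-10-1  10-1-1  101--1  101-0-  1011--  11-01-
Unchecked terms (primes): -01-01, -0100-, -011-1, -10011, -10100, -11010, 0-0001, 0-01-0, 00-001, 01-1-0, 010-00, 0100-1, 01000-, 011-10, 1-1-11, 1-10-1, 10-1-1, 101--1, 101-0-, 1011--, 11-01-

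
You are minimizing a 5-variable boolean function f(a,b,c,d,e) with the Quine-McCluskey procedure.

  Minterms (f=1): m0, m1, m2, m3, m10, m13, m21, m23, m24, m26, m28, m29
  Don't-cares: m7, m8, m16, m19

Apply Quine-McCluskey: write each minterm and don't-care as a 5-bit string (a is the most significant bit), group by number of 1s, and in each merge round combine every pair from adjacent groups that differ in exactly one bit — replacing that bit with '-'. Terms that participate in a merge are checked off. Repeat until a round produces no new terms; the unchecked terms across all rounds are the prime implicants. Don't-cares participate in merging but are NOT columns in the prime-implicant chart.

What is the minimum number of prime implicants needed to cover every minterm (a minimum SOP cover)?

5

[col 0] 00000*, 00001*, 00010*, 00011*, 00111*, 01000*, 01010*, 01101*, 10000*, 10011*, 10101*, 10111*, 11000*, 11010*, 11100*, 11101*
[col 1] -0000*, -0011*, -0111*, -1000*, -1010*, -1101, 0-000*, 0-010*, 00-11*, 000-0*, 000-1*, 0000-*, 0001-*, 010-0*, 1-000*, 1-101, 10-11*, 101-1, 11-00, 110-0*, 1110-
[col 2] --000, -0-11, -10-0, 0-0-0, 000--
Prime implicants: --000, -0-11, -10-0, -1101, 0-0-0, 000--, 1-101, 101-1, 11-00, 1110-
PI chart (minterm → PIs covering it):
  0 | --000,0-0-0,000--
  1 | 000--  (sole → essential)
  2 | 0-0-0,000--
  3 | -0-11,000--
  10 | -10-0,0-0-0
  13 | -1101  (sole → essential)
  21 | 1-101,101-1
  23 | -0-11,101-1
  24 | --000,-10-0,11-00
  26 | -10-0  (sole → essential)
  28 | 11-00,1110-
  29 | -1101,1-101,1110-
Essential prime implicants: -10-0, -1101, 000--
Petrick residual → 101-1, 11-00
Minimum SOP uses 5 PIs: bc'e' + bcd'e + a'b'c' + ab'ce + abd'e'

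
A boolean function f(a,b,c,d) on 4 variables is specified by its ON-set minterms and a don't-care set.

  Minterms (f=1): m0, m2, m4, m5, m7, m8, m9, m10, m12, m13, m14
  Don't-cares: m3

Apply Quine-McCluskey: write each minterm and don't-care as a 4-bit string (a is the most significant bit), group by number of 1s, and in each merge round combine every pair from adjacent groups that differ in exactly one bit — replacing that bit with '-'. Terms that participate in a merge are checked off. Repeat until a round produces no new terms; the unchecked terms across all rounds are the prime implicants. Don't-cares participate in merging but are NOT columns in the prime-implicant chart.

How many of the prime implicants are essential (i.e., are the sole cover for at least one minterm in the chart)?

2

size-2^0 implicants → 0000(✓)  0010(✓)  0011(✓)  0100(✓)  0101(✓)  0111(✓)  1000(✓)  1001(✓)  1010(✓)  1100(✓)  1101(✓)  1110(✓)
size-2^1 implicants → -000(✓)  -010(✓)  -100(✓)  -101(✓)  0-00(✓)  0-11  00-0(✓)  001-  01-1  010-(✓)  1-00(✓)  1-01(✓)  1-10(✓)  10-0(✓)  100-(✓)  11-0(✓)  110-(✓)
size-2^2 implicants → --00  -0-0  -10-  1--0  1-0-
Unchecked terms (primes): --00, -0-0, -10-, 0-11, 001-, 01-1, 1--0, 1-0-
Minterm coverage:
  m0 ⊆ --00,-0-0
  m2 ⊆ -0-0,001-
  m4 ⊆ --00,-10-
  m5 ⊆ -10-,01-1
  m7 ⊆ 0-11,01-1
  m8 ⊆ --00,-0-0,1--0,1-0-
  m9 ⊆ 1-0- [E]
  m10 ⊆ -0-0,1--0
  m12 ⊆ --00,-10-,1--0,1-0-
  m13 ⊆ -10-,1-0-
  m14 ⊆ 1--0 [E]
E = {1--0, 1-0-}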